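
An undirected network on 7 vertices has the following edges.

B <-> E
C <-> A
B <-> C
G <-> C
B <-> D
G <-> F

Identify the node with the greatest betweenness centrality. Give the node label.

Unnormalized betweenness of each node: A:0, B:9, C:11, D:0, E:0, F:0, G:5.
C has the largest value, 11, making it the main broker — the node through which the most shortest paths run.

C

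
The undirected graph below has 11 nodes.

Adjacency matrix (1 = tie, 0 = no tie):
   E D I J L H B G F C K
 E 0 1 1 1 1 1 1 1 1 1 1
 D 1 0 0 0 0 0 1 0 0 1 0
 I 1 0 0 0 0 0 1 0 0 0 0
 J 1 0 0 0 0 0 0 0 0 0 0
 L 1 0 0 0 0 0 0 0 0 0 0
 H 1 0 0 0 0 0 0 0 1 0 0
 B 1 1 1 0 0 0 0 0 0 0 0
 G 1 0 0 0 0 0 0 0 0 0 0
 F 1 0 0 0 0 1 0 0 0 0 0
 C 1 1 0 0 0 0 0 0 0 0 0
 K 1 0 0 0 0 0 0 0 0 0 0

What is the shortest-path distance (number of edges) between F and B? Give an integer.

2

One shortest route is F – E – B, which uses 2 edges, and F and B are not directly tied, so nothing shorter exists. So d(F,B) = 2.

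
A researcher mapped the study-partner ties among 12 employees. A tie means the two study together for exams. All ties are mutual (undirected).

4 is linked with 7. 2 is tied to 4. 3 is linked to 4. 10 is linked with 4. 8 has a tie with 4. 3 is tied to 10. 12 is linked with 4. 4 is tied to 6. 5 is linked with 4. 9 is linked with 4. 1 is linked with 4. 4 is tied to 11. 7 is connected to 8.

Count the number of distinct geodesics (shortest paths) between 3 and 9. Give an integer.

1

The shortest distance is 2, and the only length-2 path is 3–4–9. So there is exactly 1 shortest path.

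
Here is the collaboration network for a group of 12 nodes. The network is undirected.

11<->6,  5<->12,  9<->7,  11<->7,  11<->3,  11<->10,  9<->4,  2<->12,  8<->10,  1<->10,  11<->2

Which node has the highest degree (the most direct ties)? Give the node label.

11

Degrees — 1:1, 2:2, 3:1, 4:1, 5:1, 6:1, 7:2, 8:1, 9:2, 10:3, 11:5, 12:2.
The maximum is 5, attained only by 11.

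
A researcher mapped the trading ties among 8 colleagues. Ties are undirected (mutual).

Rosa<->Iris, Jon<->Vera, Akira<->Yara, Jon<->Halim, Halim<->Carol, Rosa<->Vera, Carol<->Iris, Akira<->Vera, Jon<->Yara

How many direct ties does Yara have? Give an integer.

Yara is directly tied to Akira and Jon. That is 2 neighbors, so the degree of Yara is 2.

2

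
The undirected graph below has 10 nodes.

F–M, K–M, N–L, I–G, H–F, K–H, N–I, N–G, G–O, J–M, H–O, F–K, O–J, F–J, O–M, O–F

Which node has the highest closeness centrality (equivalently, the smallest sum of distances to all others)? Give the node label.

Farness (sum of distances to all others) for each node — F:17, G:16, H:19, I:22, J:19, K:23, L:29, M:18, N:21, O:14.
The smallest farness is 14, for O, so O has the highest closeness.

O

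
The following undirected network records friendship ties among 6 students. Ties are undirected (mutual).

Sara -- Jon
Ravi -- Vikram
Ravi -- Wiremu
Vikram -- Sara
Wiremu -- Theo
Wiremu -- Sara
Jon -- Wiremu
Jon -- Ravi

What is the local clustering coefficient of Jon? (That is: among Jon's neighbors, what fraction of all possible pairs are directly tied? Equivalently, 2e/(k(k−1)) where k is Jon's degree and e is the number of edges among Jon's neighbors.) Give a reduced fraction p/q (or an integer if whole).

2/3

Jon's neighbors: Ravi, Sara, and Wiremu (k = 3).
Possible neighbor pairs: C(3,2) = 3. Edges among them: Ravi–Wiremu, Sara–Wiremu → e = 2.
Clustering(Jon) = 2/3.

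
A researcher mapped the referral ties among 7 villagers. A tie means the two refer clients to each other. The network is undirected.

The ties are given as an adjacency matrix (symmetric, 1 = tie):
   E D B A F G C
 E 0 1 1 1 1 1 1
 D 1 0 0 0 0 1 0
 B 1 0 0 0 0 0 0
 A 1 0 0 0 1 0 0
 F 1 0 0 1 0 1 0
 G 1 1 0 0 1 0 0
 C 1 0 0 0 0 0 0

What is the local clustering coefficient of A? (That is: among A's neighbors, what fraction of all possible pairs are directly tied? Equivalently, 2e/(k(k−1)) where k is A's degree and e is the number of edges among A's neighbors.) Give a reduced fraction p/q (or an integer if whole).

1

A's neighbors: E and F (k = 2).
Possible neighbor pairs: C(2,2) = 1. Edges among them: E–F → e = 1.
Clustering(A) = 1/1.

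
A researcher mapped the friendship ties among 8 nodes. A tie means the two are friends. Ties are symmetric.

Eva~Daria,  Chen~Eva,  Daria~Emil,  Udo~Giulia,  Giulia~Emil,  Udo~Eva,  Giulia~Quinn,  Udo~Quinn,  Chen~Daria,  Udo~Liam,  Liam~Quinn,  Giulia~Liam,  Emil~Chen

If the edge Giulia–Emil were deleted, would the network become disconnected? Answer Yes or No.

No

Even without that edge, Giulia still reaches Emil via Giulia – Udo – Eva – Chen – Emil, so the network stays connected. Not a bridge.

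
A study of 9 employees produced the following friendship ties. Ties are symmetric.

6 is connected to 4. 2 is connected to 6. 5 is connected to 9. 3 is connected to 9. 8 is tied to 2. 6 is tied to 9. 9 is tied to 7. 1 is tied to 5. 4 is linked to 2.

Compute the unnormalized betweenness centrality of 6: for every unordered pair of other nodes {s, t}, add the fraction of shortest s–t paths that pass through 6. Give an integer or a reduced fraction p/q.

15

Pairs whose geodesics pass through 6 — 9–8: 1; 9–4: 1; 9–2: 1; 3–8: 1; 3–4: 1; 3–2: 1; 5–8: 1; 5–4: 1; 5–2: 1; 8–1: 1; 8–7: 1; 1–4: 1; 1–2: 1; 4–7: 1 … (+1 more pairs).
All other pairs contribute 0.
Summing the contributions gives betweenness(6) = 15.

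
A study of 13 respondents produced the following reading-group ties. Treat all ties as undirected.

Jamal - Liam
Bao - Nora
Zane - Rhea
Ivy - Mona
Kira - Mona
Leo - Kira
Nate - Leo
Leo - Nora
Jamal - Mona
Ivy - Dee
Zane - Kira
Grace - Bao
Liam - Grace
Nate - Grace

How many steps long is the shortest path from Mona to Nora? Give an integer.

One shortest route is Mona – Kira – Leo – Nora, which uses 3 edges, and at distance 2 from Mona we only reach {Dee, Leo, Liam, Zane}, which does not include Nora. So d(Mona,Nora) = 3.

3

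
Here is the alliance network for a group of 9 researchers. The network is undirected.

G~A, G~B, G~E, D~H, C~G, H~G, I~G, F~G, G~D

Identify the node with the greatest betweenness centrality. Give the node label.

G

Unnormalized betweenness of each node: A:0, B:0, C:0, D:0, E:0, F:0, G:27, H:0, I:0.
G has the largest value, 27, making it the main broker — the node through which the most shortest paths run.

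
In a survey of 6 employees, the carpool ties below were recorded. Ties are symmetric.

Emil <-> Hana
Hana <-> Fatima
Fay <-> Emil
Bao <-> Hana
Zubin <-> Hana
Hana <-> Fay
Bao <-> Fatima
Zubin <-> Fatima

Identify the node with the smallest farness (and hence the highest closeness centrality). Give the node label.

Hana

Farness (sum of distances to all others) for each node — Bao:8, Emil:8, Fatima:7, Fay:8, Hana:5, Zubin:8.
The smallest farness is 5, for Hana, so Hana has the highest closeness.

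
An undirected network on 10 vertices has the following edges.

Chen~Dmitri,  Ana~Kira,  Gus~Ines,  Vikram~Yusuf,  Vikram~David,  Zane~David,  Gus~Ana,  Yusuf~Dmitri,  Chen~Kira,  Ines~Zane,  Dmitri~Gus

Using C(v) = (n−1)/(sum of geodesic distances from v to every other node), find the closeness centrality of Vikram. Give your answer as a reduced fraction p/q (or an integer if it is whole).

9/23

Distances from Vikram: Ana:4, Chen:3, David:1, Dmitri:2, Gus:3, Ines:3, Kira:4, Yusuf:1, Zane:2. Sum = 23.
n = 10, so closeness = 9/23.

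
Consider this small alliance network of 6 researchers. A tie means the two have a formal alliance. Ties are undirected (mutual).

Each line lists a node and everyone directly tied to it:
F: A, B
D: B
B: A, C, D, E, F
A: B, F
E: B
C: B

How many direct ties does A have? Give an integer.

A is directly tied to B and F. That is 2 neighbors, so the degree of A is 2.

2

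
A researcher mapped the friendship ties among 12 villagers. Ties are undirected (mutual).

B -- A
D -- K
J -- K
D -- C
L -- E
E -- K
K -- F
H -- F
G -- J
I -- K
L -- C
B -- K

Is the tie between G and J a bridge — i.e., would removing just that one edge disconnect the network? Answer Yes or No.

Yes

Without the G–J edge there is no alternate route between G and J, so the network disconnects. It is a bridge.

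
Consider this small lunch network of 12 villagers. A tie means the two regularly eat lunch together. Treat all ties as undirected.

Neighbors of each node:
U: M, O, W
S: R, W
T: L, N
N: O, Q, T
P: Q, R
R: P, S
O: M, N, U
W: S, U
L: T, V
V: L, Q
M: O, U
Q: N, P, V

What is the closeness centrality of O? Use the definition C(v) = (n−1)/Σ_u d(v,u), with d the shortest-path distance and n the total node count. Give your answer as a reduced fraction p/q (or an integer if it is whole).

11/25

Distances from O: L:3, M:1, N:1, P:3, Q:2, R:4, S:3, T:2, U:1, V:3, W:2. Sum = 25.
n = 12, so closeness = 11/25.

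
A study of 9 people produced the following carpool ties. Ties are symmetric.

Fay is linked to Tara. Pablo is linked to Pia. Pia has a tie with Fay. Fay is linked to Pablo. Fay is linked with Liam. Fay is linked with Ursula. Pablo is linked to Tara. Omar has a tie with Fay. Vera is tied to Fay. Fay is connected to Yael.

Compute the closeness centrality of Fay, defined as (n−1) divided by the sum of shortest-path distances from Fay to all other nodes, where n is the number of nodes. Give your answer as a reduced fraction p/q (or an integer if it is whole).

1

Distances from Fay: Liam:1, Omar:1, Pablo:1, Pia:1, Tara:1, Ursula:1, Vera:1, Yael:1. Sum = 8.
n = 9, so closeness = 8/8 = 1.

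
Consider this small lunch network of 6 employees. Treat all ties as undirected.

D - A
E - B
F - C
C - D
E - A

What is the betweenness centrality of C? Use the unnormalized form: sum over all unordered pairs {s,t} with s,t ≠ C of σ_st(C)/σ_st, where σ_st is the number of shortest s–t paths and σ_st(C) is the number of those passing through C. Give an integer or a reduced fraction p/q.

Pairs whose geodesics pass through C — A–F: 1; D–F: 1; F–B: 1; F–E: 1.
All other pairs contribute 0.
Summing the contributions gives betweenness(C) = 4.

4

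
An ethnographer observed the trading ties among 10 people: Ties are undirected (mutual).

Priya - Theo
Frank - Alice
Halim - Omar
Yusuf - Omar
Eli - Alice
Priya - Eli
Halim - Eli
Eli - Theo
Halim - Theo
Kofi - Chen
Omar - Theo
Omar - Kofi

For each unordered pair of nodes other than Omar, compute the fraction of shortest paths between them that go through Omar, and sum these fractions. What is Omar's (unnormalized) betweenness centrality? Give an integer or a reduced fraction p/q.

Pairs whose geodesics pass through Omar — Yusuf–Kofi: 1; Yusuf–Eli: 2/2; Yusuf–Priya: 1; Yusuf–Theo: 1; Yusuf–Frank: 2/2; Yusuf–Halim: 1; Yusuf–Chen: 1; Yusuf–Alice: 2/2; Kofi–Eli: 2/2; Kofi–Priya: 1; Kofi–Theo: 1; Kofi–Frank: 2/2; Kofi–Halim: 1; Kofi–Alice: 2/2 … (+6 more pairs).
All other pairs contribute 0.
Summing the contributions gives betweenness(Omar) = 20.

20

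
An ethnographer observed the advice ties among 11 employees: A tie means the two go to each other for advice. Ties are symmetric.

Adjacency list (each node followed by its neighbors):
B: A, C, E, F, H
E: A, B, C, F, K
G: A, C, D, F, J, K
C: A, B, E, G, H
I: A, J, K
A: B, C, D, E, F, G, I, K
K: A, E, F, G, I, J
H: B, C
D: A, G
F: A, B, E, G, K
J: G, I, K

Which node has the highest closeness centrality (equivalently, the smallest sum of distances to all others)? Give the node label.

A

Farness (sum of distances to all others) for each node — A:12, B:16, C:15, D:19, E:15, F:15, G:14, H:22, I:18, J:19, K:15.
The smallest farness is 12, for A, so A has the highest closeness.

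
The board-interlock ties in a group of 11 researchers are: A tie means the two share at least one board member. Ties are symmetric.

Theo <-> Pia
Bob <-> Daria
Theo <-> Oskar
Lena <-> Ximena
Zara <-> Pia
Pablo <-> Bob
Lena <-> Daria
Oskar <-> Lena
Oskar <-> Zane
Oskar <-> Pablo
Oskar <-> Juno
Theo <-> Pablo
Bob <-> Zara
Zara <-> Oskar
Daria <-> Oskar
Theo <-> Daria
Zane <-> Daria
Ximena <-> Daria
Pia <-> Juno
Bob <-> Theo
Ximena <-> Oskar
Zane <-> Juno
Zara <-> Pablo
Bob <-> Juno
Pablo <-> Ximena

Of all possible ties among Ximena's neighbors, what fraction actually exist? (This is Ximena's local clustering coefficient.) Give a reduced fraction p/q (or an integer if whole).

Ximena's neighbors: Daria, Lena, Oskar, and Pablo (k = 4).
Possible neighbor pairs: C(4,2) = 6. Edges among them: Daria–Lena, Daria–Oskar, Lena–Oskar, Oskar–Pablo → e = 4.
Clustering(Ximena) = 4/6 = 2/3.

2/3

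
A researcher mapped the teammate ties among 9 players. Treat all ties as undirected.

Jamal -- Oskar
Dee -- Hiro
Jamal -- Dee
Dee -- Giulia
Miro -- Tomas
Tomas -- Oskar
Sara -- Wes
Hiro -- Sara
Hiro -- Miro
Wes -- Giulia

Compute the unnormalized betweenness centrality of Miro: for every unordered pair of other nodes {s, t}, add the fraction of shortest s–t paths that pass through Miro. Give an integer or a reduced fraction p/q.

5

Pairs whose geodesics pass through Miro — Hiro–Oskar: 1/2; Hiro–Tomas: 1; Sara–Oskar: 1/2; Sara–Tomas: 1; Wes–Tomas: 1; Giulia–Tomas: 1/2; Dee–Tomas: 1/2.
All other pairs contribute 0.
Summing the contributions gives betweenness(Miro) = 5.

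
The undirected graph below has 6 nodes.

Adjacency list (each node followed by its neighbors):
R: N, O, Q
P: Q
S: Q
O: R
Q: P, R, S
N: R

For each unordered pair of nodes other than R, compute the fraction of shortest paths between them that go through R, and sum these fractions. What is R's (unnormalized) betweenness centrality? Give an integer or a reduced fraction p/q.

Pairs whose geodesics pass through R — P–O: 1; P–N: 1; S–O: 1; S–N: 1; O–N: 1; O–Q: 1; N–Q: 1.
All other pairs contribute 0.
Summing the contributions gives betweenness(R) = 7.

7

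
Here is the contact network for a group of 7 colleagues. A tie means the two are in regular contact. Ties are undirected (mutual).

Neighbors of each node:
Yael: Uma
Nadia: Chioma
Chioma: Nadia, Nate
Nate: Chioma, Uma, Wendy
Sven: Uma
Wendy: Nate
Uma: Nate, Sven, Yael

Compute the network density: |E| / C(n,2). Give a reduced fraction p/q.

There are 6 edges and 7 nodes, so the maximum possible is C(7,2) = 21.
Density = 6/21 = 2/7.

2/7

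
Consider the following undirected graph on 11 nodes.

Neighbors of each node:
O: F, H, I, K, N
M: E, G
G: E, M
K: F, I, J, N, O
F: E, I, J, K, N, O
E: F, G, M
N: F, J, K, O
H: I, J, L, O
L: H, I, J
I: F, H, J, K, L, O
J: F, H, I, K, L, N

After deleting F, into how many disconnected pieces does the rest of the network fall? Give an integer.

2

Without F, the remaining ties split the others into: {E, G, M}; {H, I, J, K, L, N, O}.
That's 2 separate components.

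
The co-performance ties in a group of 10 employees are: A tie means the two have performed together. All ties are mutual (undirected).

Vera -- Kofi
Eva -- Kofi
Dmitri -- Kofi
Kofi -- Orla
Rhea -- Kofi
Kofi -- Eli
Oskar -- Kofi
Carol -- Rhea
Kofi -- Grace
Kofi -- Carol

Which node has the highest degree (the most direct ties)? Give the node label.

Degrees — Carol:2, Dmitri:1, Eli:1, Eva:1, Grace:1, Kofi:9, Orla:1, Oskar:1, Rhea:2, Vera:1.
The maximum is 9, attained only by Kofi.

Kofi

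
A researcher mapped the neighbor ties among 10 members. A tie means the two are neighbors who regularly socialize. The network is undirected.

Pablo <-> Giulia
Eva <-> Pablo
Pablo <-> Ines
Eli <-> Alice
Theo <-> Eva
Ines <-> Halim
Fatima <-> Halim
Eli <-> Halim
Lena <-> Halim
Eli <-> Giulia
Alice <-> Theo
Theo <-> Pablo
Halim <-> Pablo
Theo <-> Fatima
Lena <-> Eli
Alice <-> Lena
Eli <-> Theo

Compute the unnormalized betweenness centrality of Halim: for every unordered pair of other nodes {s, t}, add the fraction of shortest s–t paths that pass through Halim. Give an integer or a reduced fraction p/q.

47/6

Pairs whose geodesics pass through Halim — Lena–Pablo: 1; Lena–Eva: 1/3; Lena–Ines: 1; Lena–Fatima: 1; Eli–Pablo: 1/3; Eli–Ines: 1; Eli–Fatima: 1/2; Pablo–Fatima: 1/2; Ines–Alice: 2/3; Ines–Fatima: 1; Fatima–Giulia: 2/4.
All other pairs contribute 0.
Summing the contributions gives betweenness(Halim) = 47/6.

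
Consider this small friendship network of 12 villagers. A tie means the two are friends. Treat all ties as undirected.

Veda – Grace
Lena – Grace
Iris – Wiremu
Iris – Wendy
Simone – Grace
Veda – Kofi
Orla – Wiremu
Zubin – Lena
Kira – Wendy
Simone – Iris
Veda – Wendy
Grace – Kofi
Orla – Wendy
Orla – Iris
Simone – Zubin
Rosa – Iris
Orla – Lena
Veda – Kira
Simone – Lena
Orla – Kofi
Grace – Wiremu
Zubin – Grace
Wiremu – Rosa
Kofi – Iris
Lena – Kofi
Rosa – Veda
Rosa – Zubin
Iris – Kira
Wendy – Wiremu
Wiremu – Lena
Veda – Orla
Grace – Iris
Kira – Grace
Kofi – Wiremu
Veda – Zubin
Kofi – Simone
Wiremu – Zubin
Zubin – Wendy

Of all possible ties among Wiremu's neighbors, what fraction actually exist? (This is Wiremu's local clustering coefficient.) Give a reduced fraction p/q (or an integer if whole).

15/28

Wiremu's neighbors: Grace, Iris, Kofi, Lena, Orla, Rosa, Wendy, and Zubin (k = 8).
Possible neighbor pairs: C(8,2) = 28. Edges among them: Grace–Iris, Grace–Kofi, Grace–Lena, Grace–Zubin, Iris–Kofi, Iris–Orla, Iris–Rosa, Iris–Wendy, Kofi–Lena, Kofi–Orla, Lena–Orla, Lena–Zubin, Orla–Wendy, Rosa–Zubin, Wendy–Zubin → e = 15.
Clustering(Wiremu) = 15/28.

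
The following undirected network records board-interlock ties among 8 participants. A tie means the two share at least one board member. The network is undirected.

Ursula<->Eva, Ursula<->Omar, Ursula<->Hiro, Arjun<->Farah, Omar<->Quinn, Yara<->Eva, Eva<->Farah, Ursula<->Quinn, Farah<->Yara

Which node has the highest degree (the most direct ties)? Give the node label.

Degrees — Arjun:1, Eva:3, Farah:3, Hiro:1, Omar:2, Quinn:2, Ursula:4, Yara:2.
The maximum is 4, attained only by Ursula.

Ursula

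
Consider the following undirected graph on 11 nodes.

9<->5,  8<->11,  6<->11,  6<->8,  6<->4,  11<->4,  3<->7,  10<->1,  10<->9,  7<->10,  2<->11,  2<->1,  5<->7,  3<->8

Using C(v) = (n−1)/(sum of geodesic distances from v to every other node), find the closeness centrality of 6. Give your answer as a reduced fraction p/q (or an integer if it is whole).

5/13

Distances from 6: 1:3, 2:2, 3:2, 4:1, 5:4, 7:3, 8:1, 9:5, 10:4, 11:1. Sum = 26.
n = 11, so closeness = 10/26 = 5/13.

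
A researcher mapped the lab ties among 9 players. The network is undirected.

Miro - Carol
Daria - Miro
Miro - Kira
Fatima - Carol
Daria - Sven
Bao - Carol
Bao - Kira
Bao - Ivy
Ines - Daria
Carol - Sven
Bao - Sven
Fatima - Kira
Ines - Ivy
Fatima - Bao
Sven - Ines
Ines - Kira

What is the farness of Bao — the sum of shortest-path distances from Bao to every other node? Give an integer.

11

Distances from Bao: Carol:1, Daria:2, Fatima:1, Ines:2, Ivy:1, Kira:1, Miro:2, Sven:1.
Sum = 1 + 2 + 1 + 2 + 1 + 1 + 2 + 1 = 11.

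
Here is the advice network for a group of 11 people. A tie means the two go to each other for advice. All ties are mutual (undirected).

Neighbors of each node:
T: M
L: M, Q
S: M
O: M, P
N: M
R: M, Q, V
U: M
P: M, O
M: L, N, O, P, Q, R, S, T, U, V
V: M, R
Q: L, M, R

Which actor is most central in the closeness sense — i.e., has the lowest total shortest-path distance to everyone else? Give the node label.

Farness (sum of distances to all others) for each node — L:18, M:10, N:19, O:18, P:18, Q:17, R:17, S:19, T:19, U:19, V:18.
The smallest farness is 10, for M, so M has the highest closeness.

M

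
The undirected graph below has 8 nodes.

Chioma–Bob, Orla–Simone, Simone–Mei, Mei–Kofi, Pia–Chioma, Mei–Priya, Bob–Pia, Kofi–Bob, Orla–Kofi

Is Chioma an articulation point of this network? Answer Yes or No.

Even without Chioma, every remaining node can still reach every other (the residual graph is connected), so Chioma is not a cut vertex.

No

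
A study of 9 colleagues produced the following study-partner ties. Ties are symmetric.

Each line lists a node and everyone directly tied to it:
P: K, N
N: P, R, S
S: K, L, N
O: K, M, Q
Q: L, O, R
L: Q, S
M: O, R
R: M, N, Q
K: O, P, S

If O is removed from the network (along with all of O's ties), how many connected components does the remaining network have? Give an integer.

1

O's neighbors (K, M, and Q) remain reachable from one another through other ties, so the rest of the network stays in one piece.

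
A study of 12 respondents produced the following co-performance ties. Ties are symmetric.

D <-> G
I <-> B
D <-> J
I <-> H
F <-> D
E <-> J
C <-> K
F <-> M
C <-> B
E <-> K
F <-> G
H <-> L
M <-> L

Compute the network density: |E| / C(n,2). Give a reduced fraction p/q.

13/66

There are 13 edges and 12 nodes, so the maximum possible is C(12,2) = 66.
Density = 13/66.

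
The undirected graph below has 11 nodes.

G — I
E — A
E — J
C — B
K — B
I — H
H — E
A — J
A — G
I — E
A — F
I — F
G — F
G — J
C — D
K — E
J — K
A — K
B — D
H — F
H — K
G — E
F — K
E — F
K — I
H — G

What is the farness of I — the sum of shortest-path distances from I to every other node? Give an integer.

17

Distances from I: A:2, B:2, C:3, D:3, E:1, F:1, G:1, H:1, J:2, K:1.
Sum = 2 + 2 + 3 + 3 + 1 + 1 + 1 + 1 + 2 + 1 = 17.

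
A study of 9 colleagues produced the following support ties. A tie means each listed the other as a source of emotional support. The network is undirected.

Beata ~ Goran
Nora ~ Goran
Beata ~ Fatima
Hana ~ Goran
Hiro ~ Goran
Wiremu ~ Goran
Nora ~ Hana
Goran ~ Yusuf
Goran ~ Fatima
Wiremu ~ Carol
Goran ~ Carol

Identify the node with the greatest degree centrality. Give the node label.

Degrees — Beata:2, Carol:2, Fatima:2, Goran:8, Hana:2, Hiro:1, Nora:2, Wiremu:2, Yusuf:1.
The maximum is 8, attained only by Goran.

Goran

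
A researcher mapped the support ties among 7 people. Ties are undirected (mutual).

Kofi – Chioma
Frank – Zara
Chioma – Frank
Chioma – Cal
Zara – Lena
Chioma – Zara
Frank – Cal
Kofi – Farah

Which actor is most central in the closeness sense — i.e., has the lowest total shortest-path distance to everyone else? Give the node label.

Farness (sum of distances to all others) for each node — Cal:12, Chioma:8, Farah:16, Frank:10, Kofi:11, Lena:15, Zara:10.
The smallest farness is 8, for Chioma, so Chioma has the highest closeness.

Chioma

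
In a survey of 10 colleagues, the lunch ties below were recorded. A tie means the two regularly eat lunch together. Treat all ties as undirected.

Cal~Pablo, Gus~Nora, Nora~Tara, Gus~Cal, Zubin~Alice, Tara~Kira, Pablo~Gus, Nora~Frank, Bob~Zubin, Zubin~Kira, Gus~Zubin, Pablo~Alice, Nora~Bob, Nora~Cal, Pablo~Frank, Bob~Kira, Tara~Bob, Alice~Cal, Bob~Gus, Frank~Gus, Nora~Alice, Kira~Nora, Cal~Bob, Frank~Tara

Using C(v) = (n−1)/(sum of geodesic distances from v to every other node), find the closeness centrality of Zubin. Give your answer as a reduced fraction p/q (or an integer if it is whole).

Distances from Zubin: Alice:1, Bob:1, Cal:2, Frank:2, Gus:1, Kira:1, Nora:2, Pablo:2, Tara:2. Sum = 14.
n = 10, so closeness = 9/14.

9/14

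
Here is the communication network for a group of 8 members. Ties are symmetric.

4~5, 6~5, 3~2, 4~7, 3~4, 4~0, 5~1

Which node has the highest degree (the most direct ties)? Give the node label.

4

Degrees — 0:1, 1:1, 2:1, 3:2, 4:4, 5:3, 6:1, 7:1.
The maximum is 4, attained only by 4.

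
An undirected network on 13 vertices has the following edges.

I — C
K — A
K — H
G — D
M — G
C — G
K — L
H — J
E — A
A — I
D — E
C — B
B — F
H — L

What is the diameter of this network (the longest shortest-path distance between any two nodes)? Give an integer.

Eccentricity of each node (its greatest distance to any other): A:4, B:6, C:5, D:5, E:5, F:7, G:6, H:6, I:4, J:7, K:5, L:6, M:7.
The maximum eccentricity is 7, realized for instance by the pair J–M via J – H – K – A – I – C – G – M. So the diameter is 7.

7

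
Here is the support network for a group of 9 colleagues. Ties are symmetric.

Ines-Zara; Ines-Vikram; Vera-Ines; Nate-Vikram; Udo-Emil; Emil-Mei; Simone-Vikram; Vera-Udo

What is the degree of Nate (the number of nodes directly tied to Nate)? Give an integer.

Nate is directly tied to Vikram. That is 1 neighbor, so the degree of Nate is 1.

1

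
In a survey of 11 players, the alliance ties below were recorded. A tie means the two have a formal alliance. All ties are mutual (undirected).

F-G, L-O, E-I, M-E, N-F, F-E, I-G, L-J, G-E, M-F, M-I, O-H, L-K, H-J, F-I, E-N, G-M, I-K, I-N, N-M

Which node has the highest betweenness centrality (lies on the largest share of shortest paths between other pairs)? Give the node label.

Unnormalized betweenness of each node: E:1/4, F:1/4, G:0, H:1/2, I:101/4, J:4, K:24, L:43/2, M:1/4, N:0, O:4.
I has the largest value, 101/4, making it the main broker — the node through which the most shortest paths run.

I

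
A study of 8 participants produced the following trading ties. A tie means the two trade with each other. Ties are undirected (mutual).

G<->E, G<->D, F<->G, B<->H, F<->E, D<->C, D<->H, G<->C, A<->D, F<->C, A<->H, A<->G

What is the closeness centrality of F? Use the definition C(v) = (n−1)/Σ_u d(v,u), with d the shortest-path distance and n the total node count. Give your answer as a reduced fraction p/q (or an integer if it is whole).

1/2

Distances from F: A:2, B:4, C:1, D:2, E:1, G:1, H:3. Sum = 14.
n = 8, so closeness = 7/14 = 1/2.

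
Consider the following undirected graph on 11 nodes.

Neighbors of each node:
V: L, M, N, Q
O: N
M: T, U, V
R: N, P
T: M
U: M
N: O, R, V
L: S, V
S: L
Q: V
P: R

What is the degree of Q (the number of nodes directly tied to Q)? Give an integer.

1

Q is directly tied to V. That is 1 neighbor, so the degree of Q is 1.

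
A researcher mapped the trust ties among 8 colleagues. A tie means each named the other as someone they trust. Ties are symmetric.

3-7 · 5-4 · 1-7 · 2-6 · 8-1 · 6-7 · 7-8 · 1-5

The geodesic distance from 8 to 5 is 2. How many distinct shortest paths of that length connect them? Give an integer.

1

The shortest distance is 2, and the only length-2 path is 8–1–5. So there is exactly 1 shortest path.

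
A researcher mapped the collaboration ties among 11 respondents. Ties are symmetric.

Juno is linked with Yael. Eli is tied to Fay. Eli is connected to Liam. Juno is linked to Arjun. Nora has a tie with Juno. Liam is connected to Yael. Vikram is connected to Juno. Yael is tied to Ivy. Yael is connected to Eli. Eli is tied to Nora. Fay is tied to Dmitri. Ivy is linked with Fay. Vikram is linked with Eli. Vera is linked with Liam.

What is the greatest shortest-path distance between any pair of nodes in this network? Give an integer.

5

Eccentricity of each node (its greatest distance to any other): Arjun:5, Dmitri:5, Eli:3, Fay:4, Ivy:3, Juno:4, Liam:3, Nora:3, Vera:4, Vikram:3, Yael:3.
The maximum eccentricity is 5, realized for instance by the pair Arjun–Dmitri via Arjun – Juno – Vikram – Eli – Fay – Dmitri. So the diameter is 5.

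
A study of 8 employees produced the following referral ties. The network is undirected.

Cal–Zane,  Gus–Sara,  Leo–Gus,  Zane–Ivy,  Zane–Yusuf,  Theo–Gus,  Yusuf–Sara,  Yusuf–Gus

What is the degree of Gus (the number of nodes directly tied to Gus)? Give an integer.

Gus is directly tied to Leo, Sara, Theo, and Yusuf. That is 4 neighbors, so the degree of Gus is 4.

4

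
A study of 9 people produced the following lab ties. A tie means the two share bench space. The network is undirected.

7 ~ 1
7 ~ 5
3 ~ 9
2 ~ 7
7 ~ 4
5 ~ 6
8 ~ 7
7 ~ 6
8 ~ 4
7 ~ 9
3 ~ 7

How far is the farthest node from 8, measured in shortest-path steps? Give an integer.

2

Distances from 8: 1:2, 2:2, 3:2, 4:1, 5:2, 6:2, 7:1, 9:2.
The largest is 2 (to 3, 9, 1, 2, 5, and 6), so the eccentricity of 8 is 2.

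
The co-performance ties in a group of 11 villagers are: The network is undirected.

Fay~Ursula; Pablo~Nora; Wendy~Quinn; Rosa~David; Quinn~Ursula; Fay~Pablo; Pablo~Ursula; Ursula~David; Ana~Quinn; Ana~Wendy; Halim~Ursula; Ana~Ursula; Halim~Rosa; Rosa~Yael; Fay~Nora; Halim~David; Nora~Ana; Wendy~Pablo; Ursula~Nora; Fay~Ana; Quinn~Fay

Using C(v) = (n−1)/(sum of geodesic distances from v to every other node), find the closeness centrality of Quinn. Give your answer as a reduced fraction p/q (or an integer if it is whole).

10/19

Distances from Quinn: Ana:1, David:2, Fay:1, Halim:2, Nora:2, Pablo:2, Rosa:3, Ursula:1, Wendy:1, Yael:4. Sum = 19.
n = 11, so closeness = 10/19.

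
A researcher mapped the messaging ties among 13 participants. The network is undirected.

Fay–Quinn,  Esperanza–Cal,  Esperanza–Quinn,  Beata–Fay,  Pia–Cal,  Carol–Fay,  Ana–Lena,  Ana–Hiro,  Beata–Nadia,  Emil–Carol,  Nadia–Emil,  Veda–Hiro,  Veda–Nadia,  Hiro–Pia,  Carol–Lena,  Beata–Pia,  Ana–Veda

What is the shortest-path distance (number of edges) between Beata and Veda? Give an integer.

One shortest route is Beata – Nadia – Veda, which uses 2 edges, and Beata and Veda are not directly tied, so nothing shorter exists. So d(Beata,Veda) = 2.

2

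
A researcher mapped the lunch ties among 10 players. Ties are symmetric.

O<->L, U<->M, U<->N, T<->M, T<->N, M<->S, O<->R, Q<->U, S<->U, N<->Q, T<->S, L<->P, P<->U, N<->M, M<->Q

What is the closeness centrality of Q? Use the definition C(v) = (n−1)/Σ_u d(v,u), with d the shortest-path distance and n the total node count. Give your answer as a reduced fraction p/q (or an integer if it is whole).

Distances from Q: L:3, M:1, N:1, O:4, P:2, R:5, S:2, T:2, U:1. Sum = 21.
n = 10, so closeness = 9/21 = 3/7.

3/7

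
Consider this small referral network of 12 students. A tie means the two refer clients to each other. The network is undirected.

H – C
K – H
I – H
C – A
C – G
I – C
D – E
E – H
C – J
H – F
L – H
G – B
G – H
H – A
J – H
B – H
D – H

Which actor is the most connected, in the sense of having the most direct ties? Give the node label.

Degrees — A:2, B:2, C:5, D:2, E:2, F:1, G:3, H:11, I:2, J:2, K:1, L:1.
The maximum is 11, attained only by H.

H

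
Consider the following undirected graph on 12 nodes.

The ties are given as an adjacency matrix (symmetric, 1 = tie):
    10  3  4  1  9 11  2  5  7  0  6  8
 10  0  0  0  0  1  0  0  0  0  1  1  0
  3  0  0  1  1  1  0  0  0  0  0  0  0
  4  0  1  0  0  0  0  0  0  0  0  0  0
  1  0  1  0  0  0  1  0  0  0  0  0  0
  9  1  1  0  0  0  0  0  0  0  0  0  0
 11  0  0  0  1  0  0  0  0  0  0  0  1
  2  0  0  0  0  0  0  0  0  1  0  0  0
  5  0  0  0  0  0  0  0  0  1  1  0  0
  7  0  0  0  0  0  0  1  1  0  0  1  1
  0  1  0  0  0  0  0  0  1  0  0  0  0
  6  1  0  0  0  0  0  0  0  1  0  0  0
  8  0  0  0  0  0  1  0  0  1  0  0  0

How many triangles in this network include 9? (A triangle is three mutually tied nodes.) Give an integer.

0

9's neighbors are 3 and 10, but none of them are tied to each other, so no triangle contains 9.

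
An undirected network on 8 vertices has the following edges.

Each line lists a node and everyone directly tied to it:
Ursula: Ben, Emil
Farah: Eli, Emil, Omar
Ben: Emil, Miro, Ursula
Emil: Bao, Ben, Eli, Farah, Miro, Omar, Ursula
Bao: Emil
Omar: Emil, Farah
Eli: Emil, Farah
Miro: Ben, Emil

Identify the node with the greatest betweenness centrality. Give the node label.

Emil

Unnormalized betweenness of each node: Bao:0, Ben:1/2, Eli:0, Emil:16, Farah:1/2, Miro:0, Omar:0, Ursula:0.
Emil has the largest value, 16, making it the main broker — the node through which the most shortest paths run.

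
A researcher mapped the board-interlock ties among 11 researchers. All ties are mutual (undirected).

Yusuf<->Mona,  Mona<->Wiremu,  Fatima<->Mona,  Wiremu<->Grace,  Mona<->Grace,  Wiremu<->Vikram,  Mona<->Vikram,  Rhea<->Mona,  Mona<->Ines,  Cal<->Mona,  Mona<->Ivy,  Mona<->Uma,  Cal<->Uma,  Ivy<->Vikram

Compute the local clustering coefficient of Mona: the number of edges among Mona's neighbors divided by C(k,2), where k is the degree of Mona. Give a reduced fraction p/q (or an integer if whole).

4/45

Mona's neighbors: Cal, Fatima, Grace, Ines, Ivy, Rhea, Uma, Vikram, Wiremu, and Yusuf (k = 10).
Possible neighbor pairs: C(10,2) = 45. Edges among them: Cal–Uma, Grace–Wiremu, Ivy–Vikram, Vikram–Wiremu → e = 4.
Clustering(Mona) = 4/45.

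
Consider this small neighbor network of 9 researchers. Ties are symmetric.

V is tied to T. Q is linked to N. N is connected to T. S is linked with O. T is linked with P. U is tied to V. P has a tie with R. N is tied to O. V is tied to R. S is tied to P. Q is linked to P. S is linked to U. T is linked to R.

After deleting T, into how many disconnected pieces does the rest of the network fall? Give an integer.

1

T's neighbors (N, P, R, and V) remain reachable from one another through other ties, so the rest of the network stays in one piece.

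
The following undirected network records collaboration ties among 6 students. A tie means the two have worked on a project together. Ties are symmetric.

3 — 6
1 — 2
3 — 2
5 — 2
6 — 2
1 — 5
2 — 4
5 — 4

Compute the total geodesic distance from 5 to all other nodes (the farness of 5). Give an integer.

7

Distances from 5: 1:1, 2:1, 3:2, 4:1, 6:2.
Sum = 1 + 1 + 2 + 1 + 2 = 7.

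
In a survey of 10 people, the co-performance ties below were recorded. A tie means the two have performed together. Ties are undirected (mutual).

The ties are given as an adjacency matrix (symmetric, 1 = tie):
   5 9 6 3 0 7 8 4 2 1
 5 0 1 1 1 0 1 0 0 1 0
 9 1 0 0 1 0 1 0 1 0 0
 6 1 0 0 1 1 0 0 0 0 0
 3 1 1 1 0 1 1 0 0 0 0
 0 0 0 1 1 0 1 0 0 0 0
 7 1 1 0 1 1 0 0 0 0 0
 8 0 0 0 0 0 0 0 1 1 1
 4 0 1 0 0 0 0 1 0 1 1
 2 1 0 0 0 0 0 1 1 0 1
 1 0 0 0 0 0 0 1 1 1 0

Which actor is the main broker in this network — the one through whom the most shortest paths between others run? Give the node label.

5

Unnormalized betweenness of each node: 0:1/3, 1:0, 2:241/30, 3:109/30, 4:53/10, 5:56/5, 6:16/15, 7:37/15, 8:0, 9:209/30.
5 has the largest value, 56/5, making it the main broker — the node through which the most shortest paths run.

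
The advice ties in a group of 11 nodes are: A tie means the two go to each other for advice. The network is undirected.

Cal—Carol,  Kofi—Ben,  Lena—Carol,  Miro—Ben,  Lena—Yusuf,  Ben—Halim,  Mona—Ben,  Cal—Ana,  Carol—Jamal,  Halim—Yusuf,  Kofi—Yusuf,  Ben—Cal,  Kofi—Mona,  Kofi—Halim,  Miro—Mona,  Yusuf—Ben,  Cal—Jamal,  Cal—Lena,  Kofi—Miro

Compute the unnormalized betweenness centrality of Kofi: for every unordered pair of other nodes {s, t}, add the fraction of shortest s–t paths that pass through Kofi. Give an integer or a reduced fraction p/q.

Pairs whose geodesics pass through Kofi — Halim–Miro: 1/2; Halim–Mona: 1/2; Miro–Yusuf: 1/2; Miro–Lena: 1/3; Mona–Yusuf: 1/2; Mona–Lena: 1/3.
All other pairs contribute 0.
Summing the contributions gives betweenness(Kofi) = 8/3.

8/3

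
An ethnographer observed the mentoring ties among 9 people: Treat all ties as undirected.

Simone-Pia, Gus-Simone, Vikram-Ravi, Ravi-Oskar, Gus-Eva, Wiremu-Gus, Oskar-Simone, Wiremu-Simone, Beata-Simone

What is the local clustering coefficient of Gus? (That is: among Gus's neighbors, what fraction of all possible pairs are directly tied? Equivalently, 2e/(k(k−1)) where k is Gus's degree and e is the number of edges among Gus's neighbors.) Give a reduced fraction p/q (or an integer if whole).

1/3

Gus's neighbors: Eva, Simone, and Wiremu (k = 3).
Possible neighbor pairs: C(3,2) = 3. Edges among them: Simone–Wiremu → e = 1.
Clustering(Gus) = 1/3.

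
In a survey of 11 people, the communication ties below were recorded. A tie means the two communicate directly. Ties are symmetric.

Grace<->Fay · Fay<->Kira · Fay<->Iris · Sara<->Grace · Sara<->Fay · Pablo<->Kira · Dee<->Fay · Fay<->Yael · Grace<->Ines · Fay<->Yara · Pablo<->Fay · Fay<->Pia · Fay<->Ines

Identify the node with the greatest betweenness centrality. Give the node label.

Unnormalized betweenness of each node: Dee:0, Fay:83/2, Grace:1/2, Ines:0, Iris:0, Kira:0, Pablo:0, Pia:0, Sara:0, Yael:0, Yara:0.
Fay has the largest value, 83/2, making it the main broker — the node through which the most shortest paths run.

Fay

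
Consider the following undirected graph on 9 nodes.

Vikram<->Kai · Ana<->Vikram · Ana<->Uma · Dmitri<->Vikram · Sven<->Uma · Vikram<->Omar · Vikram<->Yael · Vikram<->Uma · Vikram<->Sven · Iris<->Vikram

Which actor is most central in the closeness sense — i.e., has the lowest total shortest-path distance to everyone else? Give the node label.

Farness (sum of distances to all others) for each node — Ana:14, Dmitri:15, Iris:15, Kai:15, Omar:15, Sven:14, Uma:13, Vikram:8, Yael:15.
The smallest farness is 8, for Vikram, so Vikram has the highest closeness.

Vikram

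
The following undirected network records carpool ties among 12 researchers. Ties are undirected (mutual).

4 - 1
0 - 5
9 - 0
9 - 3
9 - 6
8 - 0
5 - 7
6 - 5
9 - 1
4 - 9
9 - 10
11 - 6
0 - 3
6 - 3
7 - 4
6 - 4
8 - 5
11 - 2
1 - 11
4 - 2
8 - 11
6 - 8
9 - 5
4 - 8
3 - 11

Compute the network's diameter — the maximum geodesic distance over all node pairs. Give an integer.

Eccentricity of each node (its greatest distance to any other): 0:3, 1:2, 2:3, 3:3, 4:2, 5:3, 6:2, 7:3, 8:3, 9:2, 10:3, 11:3.
The maximum eccentricity is 3, realized for instance by the pair 10–7 via 10 – 9 – 4 – 7. So the diameter is 3.

3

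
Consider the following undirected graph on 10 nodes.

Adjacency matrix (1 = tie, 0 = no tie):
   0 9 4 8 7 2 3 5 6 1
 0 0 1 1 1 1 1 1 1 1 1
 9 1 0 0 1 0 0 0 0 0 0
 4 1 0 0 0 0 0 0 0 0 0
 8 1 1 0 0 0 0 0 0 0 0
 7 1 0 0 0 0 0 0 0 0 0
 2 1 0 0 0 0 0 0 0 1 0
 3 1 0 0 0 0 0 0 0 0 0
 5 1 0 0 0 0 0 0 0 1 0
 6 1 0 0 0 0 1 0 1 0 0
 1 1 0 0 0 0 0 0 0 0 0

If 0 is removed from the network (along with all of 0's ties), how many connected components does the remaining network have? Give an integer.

Without 0, the remaining ties split the others into: {8, 9}; {4}; {7}; {2, 5, 6}; {3}; {1}.
That's 6 separate components.

6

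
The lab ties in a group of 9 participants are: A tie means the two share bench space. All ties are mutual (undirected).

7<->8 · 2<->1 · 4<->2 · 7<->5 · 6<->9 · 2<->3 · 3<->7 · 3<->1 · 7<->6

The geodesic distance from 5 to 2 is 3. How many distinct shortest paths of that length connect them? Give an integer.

The shortest distance is 3, and the only length-3 path is 5–7–3–2. So there is exactly 1 shortest path.

1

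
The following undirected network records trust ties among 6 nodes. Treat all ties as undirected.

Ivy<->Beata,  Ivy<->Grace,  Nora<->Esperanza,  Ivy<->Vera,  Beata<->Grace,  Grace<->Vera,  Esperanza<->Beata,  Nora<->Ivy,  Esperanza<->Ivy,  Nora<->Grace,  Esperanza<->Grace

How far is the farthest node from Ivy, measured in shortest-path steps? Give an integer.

1

Distances from Ivy: Beata:1, Esperanza:1, Grace:1, Nora:1, Vera:1.
The largest is 1 (to Grace, Vera, Nora, Beata, and Esperanza), so the eccentricity of Ivy is 1.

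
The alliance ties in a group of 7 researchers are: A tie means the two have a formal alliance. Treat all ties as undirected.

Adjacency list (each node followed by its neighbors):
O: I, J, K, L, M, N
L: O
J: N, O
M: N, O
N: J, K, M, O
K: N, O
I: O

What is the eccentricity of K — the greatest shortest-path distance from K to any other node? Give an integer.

2

Distances from K: I:2, J:2, L:2, M:2, N:1, O:1.
The largest is 2 (to J, L, I, and M), so the eccentricity of K is 2.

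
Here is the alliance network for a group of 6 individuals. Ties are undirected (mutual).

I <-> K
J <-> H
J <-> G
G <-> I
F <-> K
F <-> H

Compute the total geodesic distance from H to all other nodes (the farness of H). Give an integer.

9

Distances from H: F:1, G:2, I:3, J:1, K:2.
Sum = 1 + 2 + 3 + 1 + 2 = 9.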